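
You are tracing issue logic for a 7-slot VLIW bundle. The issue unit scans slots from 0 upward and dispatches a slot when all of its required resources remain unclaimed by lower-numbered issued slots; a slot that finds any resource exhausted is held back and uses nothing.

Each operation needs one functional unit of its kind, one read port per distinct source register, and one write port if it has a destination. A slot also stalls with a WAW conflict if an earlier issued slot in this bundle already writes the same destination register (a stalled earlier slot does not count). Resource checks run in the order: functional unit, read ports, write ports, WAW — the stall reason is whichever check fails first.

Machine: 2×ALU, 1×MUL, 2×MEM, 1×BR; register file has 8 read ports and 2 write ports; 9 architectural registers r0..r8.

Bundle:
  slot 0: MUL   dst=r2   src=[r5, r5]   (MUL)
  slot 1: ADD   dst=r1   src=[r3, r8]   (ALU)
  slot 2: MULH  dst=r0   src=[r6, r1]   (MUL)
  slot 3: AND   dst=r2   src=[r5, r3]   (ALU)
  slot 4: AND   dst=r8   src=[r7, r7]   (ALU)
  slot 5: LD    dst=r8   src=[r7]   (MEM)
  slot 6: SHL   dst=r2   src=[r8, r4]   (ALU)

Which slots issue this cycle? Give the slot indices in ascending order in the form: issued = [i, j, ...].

issued = [0, 1]

slot 0 (MUL): ISSUE — free A2,Mu0,Ld2,B1 rp7 wp1
slot 1 (ALU): ISSUE — free A1,Mu0,Ld2,B1 rp5 wp0
slot 2 (MUL): stall FU — free A1,Mu0,Ld2,B1 rp5 wp0
slot 3 (ALU): stall WR_PORT — free A1,Mu0,Ld2,B1 rp5 wp0
slot 4 (ALU): stall WR_PORT — free A1,Mu0,Ld2,B1 rp5 wp0
slot 5 (MEM): stall WR_PORT — free A1,Mu0,Ld2,B1 rp5 wp0
slot 6 (ALU): stall WR_PORT — free A1,Mu0,Ld2,B1 rp5 wp0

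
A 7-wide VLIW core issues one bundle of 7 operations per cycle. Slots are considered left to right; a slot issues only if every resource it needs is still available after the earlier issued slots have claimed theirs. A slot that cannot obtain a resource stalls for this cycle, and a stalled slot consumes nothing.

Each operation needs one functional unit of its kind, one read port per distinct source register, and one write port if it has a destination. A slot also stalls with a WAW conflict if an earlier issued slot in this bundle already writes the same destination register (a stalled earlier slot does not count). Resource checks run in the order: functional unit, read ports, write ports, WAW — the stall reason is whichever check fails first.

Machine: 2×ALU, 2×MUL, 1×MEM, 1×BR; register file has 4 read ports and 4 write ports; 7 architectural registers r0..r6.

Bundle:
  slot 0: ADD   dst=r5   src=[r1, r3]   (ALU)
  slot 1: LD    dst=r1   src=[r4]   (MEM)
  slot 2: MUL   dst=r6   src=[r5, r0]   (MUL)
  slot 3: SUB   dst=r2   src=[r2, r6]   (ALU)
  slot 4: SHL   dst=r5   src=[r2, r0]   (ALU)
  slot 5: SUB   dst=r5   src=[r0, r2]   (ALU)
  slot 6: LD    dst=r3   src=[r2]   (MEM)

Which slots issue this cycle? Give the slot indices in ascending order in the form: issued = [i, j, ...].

issued = [0, 1]

slot 0 (ALU): ISSUE — free A1,Mu2,Ld1,B1 rp2 wp3
slot 1 (MEM): ISSUE — free A1,Mu2,Ld0,B1 rp1 wp2
slot 2 (MUL): stall RD_PORT — free A1,Mu2,Ld0,B1 rp1 wp2
slot 3 (ALU): stall RD_PORT — free A1,Mu2,Ld0,B1 rp1 wp2
slot 4 (ALU): stall RD_PORT — free A1,Mu2,Ld0,B1 rp1 wp2
slot 5 (ALU): stall RD_PORT — free A1,Mu2,Ld0,B1 rp1 wp2
slot 6 (MEM): stall FU — free A1,Mu2,Ld0,B1 rp1 wp2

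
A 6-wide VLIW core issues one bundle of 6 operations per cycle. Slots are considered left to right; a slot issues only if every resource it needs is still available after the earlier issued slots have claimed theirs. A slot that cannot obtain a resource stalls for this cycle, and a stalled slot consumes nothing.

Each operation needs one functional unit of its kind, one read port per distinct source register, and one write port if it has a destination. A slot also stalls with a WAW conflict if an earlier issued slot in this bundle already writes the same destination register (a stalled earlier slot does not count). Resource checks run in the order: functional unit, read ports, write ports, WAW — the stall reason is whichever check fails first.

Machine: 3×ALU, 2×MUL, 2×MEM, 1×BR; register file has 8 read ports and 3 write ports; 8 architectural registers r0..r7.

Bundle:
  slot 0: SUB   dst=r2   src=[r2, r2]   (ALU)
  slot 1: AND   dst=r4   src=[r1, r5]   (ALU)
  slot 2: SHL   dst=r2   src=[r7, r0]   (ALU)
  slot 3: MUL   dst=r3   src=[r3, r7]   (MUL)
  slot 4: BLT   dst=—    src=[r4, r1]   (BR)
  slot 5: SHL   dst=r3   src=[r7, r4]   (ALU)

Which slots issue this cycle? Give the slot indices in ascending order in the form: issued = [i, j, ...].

issued = [0, 1, 3, 4]

[0] ALU needs rd=1 wr=1: ok; after: ALU=2 MUL=2 MEM=2 BR=1, R=7, W=2
[1] ALU needs rd=2 wr=1: ok; after: ALU=1 MUL=2 MEM=2 BR=1, R=5, W=1
[2] ALU needs rd=2 wr=1: WAW; after: ALU=1 MUL=2 MEM=2 BR=1, R=5, W=1
[3] MUL needs rd=2 wr=1: ok; after: ALU=1 MUL=1 MEM=2 BR=1, R=3, W=0
[4] BR needs rd=2 wr=0: ok; after: ALU=1 MUL=1 MEM=2 BR=0, R=1, W=0
[5] ALU needs rd=2 wr=1: RD_PORT; after: ALU=1 MUL=1 MEM=2 BR=0, R=1, W=0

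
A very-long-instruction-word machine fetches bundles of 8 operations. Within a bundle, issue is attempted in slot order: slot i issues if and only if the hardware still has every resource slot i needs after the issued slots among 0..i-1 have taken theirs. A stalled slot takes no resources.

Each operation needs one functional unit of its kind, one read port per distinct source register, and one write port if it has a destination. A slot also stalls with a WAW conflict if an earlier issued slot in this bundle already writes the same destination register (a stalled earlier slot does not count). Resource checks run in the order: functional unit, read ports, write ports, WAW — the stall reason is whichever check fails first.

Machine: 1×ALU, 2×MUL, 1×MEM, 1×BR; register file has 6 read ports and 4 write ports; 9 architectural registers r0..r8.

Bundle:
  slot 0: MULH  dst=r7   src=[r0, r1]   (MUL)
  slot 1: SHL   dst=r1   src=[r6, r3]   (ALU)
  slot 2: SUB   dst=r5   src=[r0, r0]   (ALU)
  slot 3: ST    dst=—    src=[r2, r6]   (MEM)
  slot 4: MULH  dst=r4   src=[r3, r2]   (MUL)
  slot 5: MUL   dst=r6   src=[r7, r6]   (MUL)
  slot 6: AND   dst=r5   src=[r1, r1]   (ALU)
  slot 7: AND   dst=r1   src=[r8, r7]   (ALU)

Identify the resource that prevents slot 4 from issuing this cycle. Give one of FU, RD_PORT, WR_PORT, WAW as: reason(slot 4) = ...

[0] MUL needs rd=2 wr=1: ok; after: ALU=1 MUL=1 MEM=1 BR=1, R=4, W=3
[1] ALU needs rd=2 wr=1: ok; after: ALU=0 MUL=1 MEM=1 BR=1, R=2, W=2
[2] ALU needs rd=1 wr=1: FU; after: ALU=0 MUL=1 MEM=1 BR=1, R=2, W=2
[3] MEM needs rd=2 wr=0: ok; after: ALU=0 MUL=1 MEM=0 BR=1, R=0, W=2
[4] MUL needs rd=2 wr=1: RD_PORT; after: ALU=0 MUL=1 MEM=0 BR=1, R=0, W=2
[5] MUL needs rd=2 wr=1: RD_PORT; after: ALU=0 MUL=1 MEM=0 BR=1, R=0, W=2
[6] ALU needs rd=1 wr=1: FU; after: ALU=0 MUL=1 MEM=0 BR=1, R=0, W=2
[7] ALU needs rd=2 wr=1: FU; after: ALU=0 MUL=1 MEM=0 BR=1, R=0, W=2

reason(slot 4) = RD_PORT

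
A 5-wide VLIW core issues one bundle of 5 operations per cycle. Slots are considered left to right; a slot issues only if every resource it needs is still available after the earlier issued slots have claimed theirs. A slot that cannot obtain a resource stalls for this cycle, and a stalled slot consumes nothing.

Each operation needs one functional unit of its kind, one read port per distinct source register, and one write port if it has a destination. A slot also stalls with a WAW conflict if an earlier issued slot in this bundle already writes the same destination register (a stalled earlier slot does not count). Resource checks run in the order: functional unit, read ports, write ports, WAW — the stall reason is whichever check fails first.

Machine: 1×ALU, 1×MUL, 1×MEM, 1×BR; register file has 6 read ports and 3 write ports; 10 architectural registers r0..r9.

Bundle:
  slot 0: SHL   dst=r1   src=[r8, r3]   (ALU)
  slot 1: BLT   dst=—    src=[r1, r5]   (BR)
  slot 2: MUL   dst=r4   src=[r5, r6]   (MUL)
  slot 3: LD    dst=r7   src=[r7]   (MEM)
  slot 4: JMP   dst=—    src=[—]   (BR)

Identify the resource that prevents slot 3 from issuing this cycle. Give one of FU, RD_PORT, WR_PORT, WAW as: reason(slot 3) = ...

slot 0 (ALU): ISSUE — free A0,Mu1,Ld1,B1 rp4 wp2
slot 1 (BR): ISSUE — free A0,Mu1,Ld1,B0 rp2 wp2
slot 2 (MUL): ISSUE — free A0,Mu0,Ld1,B0 rp0 wp1
slot 3 (MEM): stall RD_PORT — free A0,Mu0,Ld1,B0 rp0 wp1
slot 4 (BR): stall FU — free A0,Mu0,Ld1,B0 rp0 wp1

reason(slot 3) = RD_PORT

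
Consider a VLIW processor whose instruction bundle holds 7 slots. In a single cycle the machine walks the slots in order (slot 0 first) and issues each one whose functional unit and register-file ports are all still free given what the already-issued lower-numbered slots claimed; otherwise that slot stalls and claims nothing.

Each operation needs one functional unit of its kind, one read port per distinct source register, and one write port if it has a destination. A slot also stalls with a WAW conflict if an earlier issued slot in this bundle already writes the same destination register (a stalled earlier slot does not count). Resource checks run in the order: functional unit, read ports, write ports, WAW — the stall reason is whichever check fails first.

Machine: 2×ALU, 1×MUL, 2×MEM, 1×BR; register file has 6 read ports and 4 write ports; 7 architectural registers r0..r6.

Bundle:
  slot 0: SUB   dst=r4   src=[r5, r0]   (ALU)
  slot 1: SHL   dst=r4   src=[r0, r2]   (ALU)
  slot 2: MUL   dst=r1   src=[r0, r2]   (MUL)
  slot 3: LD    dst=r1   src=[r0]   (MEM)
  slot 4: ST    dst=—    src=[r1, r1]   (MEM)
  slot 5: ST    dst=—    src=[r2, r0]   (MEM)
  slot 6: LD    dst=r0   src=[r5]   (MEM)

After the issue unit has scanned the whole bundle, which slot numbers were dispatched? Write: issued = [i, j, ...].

issued = [0, 2, 4, 6]

#0 ALU src=r5,r0 dispatched  <A:1 Mu:1 Ld:2 B:1 rd:4 wr:3>
#1 ALU src=r0,r2 held:WAW  <A:1 Mu:1 Ld:2 B:1 rd:4 wr:3>
#2 MUL src=r0,r2 dispatched  <A:1 Mu:0 Ld:2 B:1 rd:2 wr:2>
#3 MEM src=r0 held:WAW  <A:1 Mu:0 Ld:2 B:1 rd:2 wr:2>
#4 MEM src=r1,r1 dispatched  <A:1 Mu:0 Ld:1 B:1 rd:1 wr:2>
#5 MEM src=r2,r0 held:RD_PORT  <A:1 Mu:0 Ld:1 B:1 rd:1 wr:2>
#6 MEM src=r5 dispatched  <A:1 Mu:0 Ld:0 B:1 rd:0 wr:1>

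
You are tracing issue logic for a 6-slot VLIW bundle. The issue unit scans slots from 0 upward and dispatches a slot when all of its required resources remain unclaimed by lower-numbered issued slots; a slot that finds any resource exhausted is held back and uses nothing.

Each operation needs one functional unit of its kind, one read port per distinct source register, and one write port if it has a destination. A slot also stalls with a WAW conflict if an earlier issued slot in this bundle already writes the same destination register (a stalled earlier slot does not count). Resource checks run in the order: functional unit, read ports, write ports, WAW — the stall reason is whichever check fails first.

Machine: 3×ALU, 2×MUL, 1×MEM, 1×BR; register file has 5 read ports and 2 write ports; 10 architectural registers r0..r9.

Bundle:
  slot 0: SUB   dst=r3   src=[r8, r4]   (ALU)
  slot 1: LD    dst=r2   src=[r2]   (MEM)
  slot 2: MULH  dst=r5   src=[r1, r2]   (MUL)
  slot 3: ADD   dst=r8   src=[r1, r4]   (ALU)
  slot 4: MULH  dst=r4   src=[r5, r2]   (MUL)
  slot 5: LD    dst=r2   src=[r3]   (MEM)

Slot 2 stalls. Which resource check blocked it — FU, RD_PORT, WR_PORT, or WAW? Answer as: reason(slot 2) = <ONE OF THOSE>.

reason(slot 2) = WR_PORT

(0) want 1×ALU +2rd +1wr — yes → AL2|MU2|ME1|BR1|rd3|wr1
(1) want 1×MEM +1rd +1wr — yes → AL2|MU2|ME0|BR1|rd2|wr0
(2) want 1×MUL +2rd +1wr — WR_PORT → AL2|MU2|ME0|BR1|rd2|wr0
(3) want 1×ALU +2rd +1wr — WR_PORT → AL2|MU2|ME0|BR1|rd2|wr0
(4) want 1×MUL +2rd +1wr — WR_PORT → AL2|MU2|ME0|BR1|rd2|wr0
(5) want 1×MEM +1rd +1wr — FU → AL2|MU2|ME0|BR1|rd2|wr0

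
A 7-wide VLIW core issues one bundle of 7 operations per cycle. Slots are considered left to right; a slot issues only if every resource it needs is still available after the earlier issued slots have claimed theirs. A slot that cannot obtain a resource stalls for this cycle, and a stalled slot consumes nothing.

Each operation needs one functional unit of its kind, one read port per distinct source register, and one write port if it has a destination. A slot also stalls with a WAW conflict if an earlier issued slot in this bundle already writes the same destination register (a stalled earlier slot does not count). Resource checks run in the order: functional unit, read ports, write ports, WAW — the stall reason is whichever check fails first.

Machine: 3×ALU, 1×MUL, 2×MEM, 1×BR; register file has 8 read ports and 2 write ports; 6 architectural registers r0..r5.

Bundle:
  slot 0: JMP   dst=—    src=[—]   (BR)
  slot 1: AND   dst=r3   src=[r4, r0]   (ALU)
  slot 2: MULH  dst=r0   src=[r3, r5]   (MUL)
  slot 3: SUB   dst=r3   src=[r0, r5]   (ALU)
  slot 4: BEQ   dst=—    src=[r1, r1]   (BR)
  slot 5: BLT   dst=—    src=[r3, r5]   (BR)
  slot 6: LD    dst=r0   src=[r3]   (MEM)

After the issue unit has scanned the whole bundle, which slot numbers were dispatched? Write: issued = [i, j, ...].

issued = [0, 1, 2]

  0. BR ⇒ go  {3A/1Mu/2Ld/0B | 8r 2w}
  1. ALU→r3 ⇒ go  {2A/1Mu/2Ld/0B | 6r 1w}
  2. MUL→r0 ⇒ go  {2A/0Mu/2Ld/0B | 4r 0w}
  3. ALU→r3 ⇒ no(WR_PORT)  {2A/0Mu/2Ld/0B | 4r 0w}
  4. BR ⇒ no(FU)  {2A/0Mu/2Ld/0B | 4r 0w}
  5. BR ⇒ no(FU)  {2A/0Mu/2Ld/0B | 4r 0w}
  6. MEM→r0 ⇒ no(WR_PORT)  {2A/0Mu/2Ld/0B | 4r 0w}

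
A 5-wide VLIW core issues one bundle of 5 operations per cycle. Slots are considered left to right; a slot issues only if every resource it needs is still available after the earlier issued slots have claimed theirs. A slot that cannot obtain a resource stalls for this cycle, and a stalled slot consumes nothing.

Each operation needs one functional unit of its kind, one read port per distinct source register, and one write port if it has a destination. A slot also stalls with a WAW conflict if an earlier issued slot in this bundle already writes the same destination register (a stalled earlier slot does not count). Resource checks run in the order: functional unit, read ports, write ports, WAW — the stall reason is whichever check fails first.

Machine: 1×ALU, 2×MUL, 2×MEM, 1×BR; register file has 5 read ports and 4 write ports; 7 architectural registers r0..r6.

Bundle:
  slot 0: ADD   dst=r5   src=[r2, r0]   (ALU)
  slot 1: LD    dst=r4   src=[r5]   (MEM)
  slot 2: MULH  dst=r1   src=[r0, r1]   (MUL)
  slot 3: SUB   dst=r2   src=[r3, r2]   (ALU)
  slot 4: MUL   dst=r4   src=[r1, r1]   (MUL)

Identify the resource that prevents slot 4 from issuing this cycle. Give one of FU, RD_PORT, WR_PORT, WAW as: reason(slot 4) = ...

(0) want 1×ALU +2rd +1wr — yes → AL0|MU2|ME2|BR1|rd3|wr3
(1) want 1×MEM +1rd +1wr — yes → AL0|MU2|ME1|BR1|rd2|wr2
(2) want 1×MUL +2rd +1wr — yes → AL0|MU1|ME1|BR1|rd0|wr1
(3) want 1×ALU +2rd +1wr — FU → AL0|MU1|ME1|BR1|rd0|wr1
(4) want 1×MUL +1rd +1wr — RD_PORT → AL0|MU1|ME1|BR1|rd0|wr1

reason(slot 4) = RD_PORT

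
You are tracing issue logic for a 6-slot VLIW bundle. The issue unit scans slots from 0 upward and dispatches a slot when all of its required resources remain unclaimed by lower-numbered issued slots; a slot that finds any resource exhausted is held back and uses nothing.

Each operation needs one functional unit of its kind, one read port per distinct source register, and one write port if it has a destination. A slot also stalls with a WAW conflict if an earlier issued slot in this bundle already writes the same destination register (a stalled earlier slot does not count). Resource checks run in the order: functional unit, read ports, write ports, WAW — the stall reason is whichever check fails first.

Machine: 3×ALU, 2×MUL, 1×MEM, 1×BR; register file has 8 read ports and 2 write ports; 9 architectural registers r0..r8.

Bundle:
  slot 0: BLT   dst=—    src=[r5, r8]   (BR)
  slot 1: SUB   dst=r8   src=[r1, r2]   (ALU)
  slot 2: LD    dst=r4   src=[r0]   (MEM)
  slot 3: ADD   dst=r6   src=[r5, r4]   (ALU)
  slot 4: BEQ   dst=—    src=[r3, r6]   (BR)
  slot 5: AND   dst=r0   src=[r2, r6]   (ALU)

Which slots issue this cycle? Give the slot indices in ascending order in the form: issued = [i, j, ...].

issued = [0, 1, 2]

[0] BR needs rd=2 wr=0: ok; after: ALU=3 MUL=2 MEM=1 BR=0, R=6, W=2
[1] ALU needs rd=2 wr=1: ok; after: ALU=2 MUL=2 MEM=1 BR=0, R=4, W=1
[2] MEM needs rd=1 wr=1: ok; after: ALU=2 MUL=2 MEM=0 BR=0, R=3, W=0
[3] ALU needs rd=2 wr=1: WR_PORT; after: ALU=2 MUL=2 MEM=0 BR=0, R=3, W=0
[4] BR needs rd=2 wr=0: FU; after: ALU=2 MUL=2 MEM=0 BR=0, R=3, W=0
[5] ALU needs rd=2 wr=1: WR_PORT; after: ALU=2 MUL=2 MEM=0 BR=0, R=3, W=0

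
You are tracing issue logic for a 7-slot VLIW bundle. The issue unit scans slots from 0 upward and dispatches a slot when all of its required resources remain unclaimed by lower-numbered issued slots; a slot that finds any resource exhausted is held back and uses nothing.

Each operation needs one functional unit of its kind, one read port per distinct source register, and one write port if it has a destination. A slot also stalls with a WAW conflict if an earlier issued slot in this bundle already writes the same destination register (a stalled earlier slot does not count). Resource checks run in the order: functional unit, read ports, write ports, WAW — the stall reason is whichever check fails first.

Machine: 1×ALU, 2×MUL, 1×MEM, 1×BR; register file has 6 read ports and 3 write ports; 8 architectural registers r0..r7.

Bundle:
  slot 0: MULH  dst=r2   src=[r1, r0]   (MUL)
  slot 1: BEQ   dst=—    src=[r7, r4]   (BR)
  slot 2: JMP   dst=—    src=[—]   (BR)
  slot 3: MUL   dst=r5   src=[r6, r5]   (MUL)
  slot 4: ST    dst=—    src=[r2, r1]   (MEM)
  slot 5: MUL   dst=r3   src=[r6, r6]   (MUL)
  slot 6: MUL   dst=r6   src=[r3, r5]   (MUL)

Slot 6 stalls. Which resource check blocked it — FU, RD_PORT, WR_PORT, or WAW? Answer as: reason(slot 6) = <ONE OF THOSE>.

reason(slot 6) = FU

[0] MUL needs rd=2 wr=1: ok; after: ALU=1 MUL=1 MEM=1 BR=1, R=4, W=2
[1] BR needs rd=2 wr=0: ok; after: ALU=1 MUL=1 MEM=1 BR=0, R=2, W=2
[2] BR needs rd=0 wr=0: FU; after: ALU=1 MUL=1 MEM=1 BR=0, R=2, W=2
[3] MUL needs rd=2 wr=1: ok; after: ALU=1 MUL=0 MEM=1 BR=0, R=0, W=1
[4] MEM needs rd=2 wr=0: RD_PORT; after: ALU=1 MUL=0 MEM=1 BR=0, R=0, W=1
[5] MUL needs rd=1 wr=1: FU; after: ALU=1 MUL=0 MEM=1 BR=0, R=0, W=1
[6] MUL needs rd=2 wr=1: FU; after: ALU=1 MUL=0 MEM=1 BR=0, R=0, W=1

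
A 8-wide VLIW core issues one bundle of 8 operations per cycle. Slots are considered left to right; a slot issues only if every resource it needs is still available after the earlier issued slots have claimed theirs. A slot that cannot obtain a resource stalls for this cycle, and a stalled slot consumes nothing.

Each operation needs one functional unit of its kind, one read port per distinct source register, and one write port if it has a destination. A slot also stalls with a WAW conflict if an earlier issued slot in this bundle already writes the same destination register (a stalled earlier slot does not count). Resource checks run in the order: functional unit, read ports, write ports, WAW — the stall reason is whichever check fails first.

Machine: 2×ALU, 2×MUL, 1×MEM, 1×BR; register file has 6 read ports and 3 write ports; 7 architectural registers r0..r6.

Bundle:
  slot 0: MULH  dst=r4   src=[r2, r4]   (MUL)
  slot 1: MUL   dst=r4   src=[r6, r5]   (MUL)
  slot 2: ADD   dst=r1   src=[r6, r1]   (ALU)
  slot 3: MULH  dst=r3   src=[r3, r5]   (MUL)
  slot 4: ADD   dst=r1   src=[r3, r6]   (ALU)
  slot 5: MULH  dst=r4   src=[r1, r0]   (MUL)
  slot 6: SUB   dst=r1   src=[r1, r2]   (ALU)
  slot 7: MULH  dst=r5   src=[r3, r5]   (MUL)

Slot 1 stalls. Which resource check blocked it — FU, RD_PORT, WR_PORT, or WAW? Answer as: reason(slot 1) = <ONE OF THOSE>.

[0] MUL needs rd=2 wr=1: ok; after: ALU=2 MUL=1 MEM=1 BR=1, R=4, W=2
[1] MUL needs rd=2 wr=1: WAW; after: ALU=2 MUL=1 MEM=1 BR=1, R=4, W=2
[2] ALU needs rd=2 wr=1: ok; after: ALU=1 MUL=1 MEM=1 BR=1, R=2, W=1
[3] MUL needs rd=2 wr=1: ok; after: ALU=1 MUL=0 MEM=1 BR=1, R=0, W=0
[4] ALU needs rd=2 wr=1: RD_PORT; after: ALU=1 MUL=0 MEM=1 BR=1, R=0, W=0
[5] MUL needs rd=2 wr=1: FU; after: ALU=1 MUL=0 MEM=1 BR=1, R=0, W=0
[6] ALU needs rd=2 wr=1: RD_PORT; after: ALU=1 MUL=0 MEM=1 BR=1, R=0, W=0
[7] MUL needs rd=2 wr=1: FU; after: ALU=1 MUL=0 MEM=1 BR=1, R=0, W=0

reason(slot 1) = WAW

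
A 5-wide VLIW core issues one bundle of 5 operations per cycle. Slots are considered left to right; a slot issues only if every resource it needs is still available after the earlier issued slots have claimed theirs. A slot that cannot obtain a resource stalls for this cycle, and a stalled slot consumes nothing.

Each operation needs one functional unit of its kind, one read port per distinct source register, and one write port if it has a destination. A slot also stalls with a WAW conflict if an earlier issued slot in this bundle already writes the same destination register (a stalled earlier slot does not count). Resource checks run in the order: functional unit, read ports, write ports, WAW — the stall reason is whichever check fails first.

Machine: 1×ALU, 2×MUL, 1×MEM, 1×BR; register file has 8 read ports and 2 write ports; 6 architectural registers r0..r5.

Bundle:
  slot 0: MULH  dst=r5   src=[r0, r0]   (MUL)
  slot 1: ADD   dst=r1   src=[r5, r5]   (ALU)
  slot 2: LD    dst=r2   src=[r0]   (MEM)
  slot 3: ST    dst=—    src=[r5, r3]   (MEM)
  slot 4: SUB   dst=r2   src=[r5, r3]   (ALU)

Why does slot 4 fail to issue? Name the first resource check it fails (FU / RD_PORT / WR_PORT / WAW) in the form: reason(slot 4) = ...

reason(slot 4) = FU

#0 MUL src=r0,r0 dispatched  <A:1 Mu:1 Ld:1 B:1 rd:7 wr:1>
#1 ALU src=r5,r5 dispatched  <A:0 Mu:1 Ld:1 B:1 rd:6 wr:0>
#2 MEM src=r0 held:WR_PORT  <A:0 Mu:1 Ld:1 B:1 rd:6 wr:0>
#3 MEM src=r5,r3 dispatched  <A:0 Mu:1 Ld:0 B:1 rd:4 wr:0>
#4 ALU src=r5,r3 held:FU  <A:0 Mu:1 Ld:0 B:1 rd:4 wr:0>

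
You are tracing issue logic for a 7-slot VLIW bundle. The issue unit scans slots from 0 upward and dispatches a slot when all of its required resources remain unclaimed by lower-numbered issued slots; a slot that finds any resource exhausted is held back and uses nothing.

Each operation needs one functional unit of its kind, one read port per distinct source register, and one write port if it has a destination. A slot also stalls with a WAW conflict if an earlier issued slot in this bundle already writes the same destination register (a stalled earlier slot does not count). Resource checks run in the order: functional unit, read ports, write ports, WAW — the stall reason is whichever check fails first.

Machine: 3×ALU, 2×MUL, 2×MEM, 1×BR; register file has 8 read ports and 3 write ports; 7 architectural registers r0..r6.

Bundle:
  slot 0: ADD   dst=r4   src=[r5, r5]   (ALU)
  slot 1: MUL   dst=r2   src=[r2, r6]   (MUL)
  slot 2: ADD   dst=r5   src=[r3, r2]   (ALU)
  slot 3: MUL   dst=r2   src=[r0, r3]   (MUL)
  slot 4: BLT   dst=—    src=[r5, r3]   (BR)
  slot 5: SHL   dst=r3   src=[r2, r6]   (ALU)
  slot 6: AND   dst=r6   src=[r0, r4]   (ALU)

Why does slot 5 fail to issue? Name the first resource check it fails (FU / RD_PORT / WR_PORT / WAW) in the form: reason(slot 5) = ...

reason(slot 5) = RD_PORT

(0) want 1×ALU +1rd +1wr — yes → AL2|MU2|ME2|BR1|rd7|wr2
(1) want 1×MUL +2rd +1wr — yes → AL2|MU1|ME2|BR1|rd5|wr1
(2) want 1×ALU +2rd +1wr — yes → AL1|MU1|ME2|BR1|rd3|wr0
(3) want 1×MUL +2rd +1wr — WR_PORT → AL1|MU1|ME2|BR1|rd3|wr0
(4) want 1×BR +2rd +0wr — yes → AL1|MU1|ME2|BR0|rd1|wr0
(5) want 1×ALU +2rd +1wr — RD_PORT → AL1|MU1|ME2|BR0|rd1|wr0
(6) want 1×ALU +2rd +1wr — RD_PORT → AL1|MU1|ME2|BR0|rd1|wr0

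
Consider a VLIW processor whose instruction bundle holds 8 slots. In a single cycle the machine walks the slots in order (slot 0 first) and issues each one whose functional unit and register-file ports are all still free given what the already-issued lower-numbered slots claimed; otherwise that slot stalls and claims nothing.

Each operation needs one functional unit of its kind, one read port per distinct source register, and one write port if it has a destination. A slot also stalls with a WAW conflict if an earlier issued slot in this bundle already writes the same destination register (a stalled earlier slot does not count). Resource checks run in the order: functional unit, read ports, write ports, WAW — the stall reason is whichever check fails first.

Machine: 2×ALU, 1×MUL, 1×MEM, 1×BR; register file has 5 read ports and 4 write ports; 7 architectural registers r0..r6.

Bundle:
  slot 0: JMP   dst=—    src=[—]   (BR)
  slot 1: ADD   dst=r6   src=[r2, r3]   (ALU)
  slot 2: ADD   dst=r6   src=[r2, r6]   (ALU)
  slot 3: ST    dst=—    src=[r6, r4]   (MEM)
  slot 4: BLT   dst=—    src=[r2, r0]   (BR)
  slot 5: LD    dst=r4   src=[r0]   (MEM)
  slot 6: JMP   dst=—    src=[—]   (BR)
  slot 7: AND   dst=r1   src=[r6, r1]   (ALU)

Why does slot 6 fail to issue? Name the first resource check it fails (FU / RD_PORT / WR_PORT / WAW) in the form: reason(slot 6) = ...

(0) want 1×BR +0rd +0wr — yes → AL2|MU1|ME1|BR0|rd5|wr4
(1) want 1×ALU +2rd +1wr — yes → AL1|MU1|ME1|BR0|rd3|wr3
(2) want 1×ALU +2rd +1wr — WAW → AL1|MU1|ME1|BR0|rd3|wr3
(3) want 1×MEM +2rd +0wr — yes → AL1|MU1|ME0|BR0|rd1|wr3
(4) want 1×BR +2rd +0wr — FU → AL1|MU1|ME0|BR0|rd1|wr3
(5) want 1×MEM +1rd +1wr — FU → AL1|MU1|ME0|BR0|rd1|wr3
(6) want 1×BR +0rd +0wr — FU → AL1|MU1|ME0|BR0|rd1|wr3
(7) want 1×ALU +2rd +1wr — RD_PORT → AL1|MU1|ME0|BR0|rd1|wr3

reason(slot 6) = FU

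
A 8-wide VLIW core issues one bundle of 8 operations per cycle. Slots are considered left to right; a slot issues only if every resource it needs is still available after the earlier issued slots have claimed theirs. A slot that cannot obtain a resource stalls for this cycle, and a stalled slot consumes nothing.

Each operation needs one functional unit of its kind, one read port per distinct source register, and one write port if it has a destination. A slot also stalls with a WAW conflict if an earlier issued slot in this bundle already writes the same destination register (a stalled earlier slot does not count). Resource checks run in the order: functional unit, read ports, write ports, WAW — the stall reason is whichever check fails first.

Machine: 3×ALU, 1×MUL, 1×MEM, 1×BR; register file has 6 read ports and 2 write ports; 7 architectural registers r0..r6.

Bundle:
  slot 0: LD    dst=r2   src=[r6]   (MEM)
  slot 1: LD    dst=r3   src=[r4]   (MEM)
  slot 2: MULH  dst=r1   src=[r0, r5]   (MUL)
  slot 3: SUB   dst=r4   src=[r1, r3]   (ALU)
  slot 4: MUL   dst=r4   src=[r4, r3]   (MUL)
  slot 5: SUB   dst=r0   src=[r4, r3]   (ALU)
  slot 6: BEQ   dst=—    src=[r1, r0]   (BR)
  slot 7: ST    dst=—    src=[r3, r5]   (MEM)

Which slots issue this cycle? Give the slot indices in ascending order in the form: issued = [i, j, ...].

  0. MEM→r2 ⇒ go  {3A/1Mu/0Ld/1B | 5r 1w}
  1. MEM→r3 ⇒ no(FU)  {3A/1Mu/0Ld/1B | 5r 1w}
  2. MUL→r1 ⇒ go  {3A/0Mu/0Ld/1B | 3r 0w}
  3. ALU→r4 ⇒ no(WR_PORT)  {3A/0Mu/0Ld/1B | 3r 0w}
  4. MUL→r4 ⇒ no(FU)  {3A/0Mu/0Ld/1B | 3r 0w}
  5. ALU→r0 ⇒ no(WR_PORT)  {3A/0Mu/0Ld/1B | 3r 0w}
  6. BR ⇒ go  {3A/0Mu/0Ld/0B | 1r 0w}
  7. MEM ⇒ no(FU)  {3A/0Mu/0Ld/0B | 1r 0w}

issued = [0, 2, 6]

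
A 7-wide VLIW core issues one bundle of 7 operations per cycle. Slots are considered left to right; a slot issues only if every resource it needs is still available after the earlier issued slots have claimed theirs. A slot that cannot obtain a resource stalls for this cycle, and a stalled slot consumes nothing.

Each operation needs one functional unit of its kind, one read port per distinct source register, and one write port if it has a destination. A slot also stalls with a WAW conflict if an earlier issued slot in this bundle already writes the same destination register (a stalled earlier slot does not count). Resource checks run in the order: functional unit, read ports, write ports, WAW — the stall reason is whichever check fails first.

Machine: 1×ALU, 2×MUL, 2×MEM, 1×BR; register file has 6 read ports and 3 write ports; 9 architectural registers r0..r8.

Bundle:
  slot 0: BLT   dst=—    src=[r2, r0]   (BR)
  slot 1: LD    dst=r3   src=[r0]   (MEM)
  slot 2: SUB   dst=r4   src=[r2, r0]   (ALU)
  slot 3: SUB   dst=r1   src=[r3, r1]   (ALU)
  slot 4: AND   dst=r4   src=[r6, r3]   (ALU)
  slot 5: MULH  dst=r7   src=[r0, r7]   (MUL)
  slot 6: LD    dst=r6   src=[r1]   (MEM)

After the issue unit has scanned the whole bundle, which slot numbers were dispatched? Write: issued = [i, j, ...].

  0. BR ⇒ go  {1A/2Mu/2Ld/0B | 4r 3w}
  1. MEM→r3 ⇒ go  {1A/2Mu/1Ld/0B | 3r 2w}
  2. ALU→r4 ⇒ go  {0A/2Mu/1Ld/0B | 1r 1w}
  3. ALU→r1 ⇒ no(FU)  {0A/2Mu/1Ld/0B | 1r 1w}
  4. ALU→r4 ⇒ no(FU)  {0A/2Mu/1Ld/0B | 1r 1w}
  5. MUL→r7 ⇒ no(RD_PORT)  {0A/2Mu/1Ld/0B | 1r 1w}
  6. MEM→r6 ⇒ go  {0A/2Mu/0Ld/0B | 0r 0w}

issued = [0, 1, 2, 6]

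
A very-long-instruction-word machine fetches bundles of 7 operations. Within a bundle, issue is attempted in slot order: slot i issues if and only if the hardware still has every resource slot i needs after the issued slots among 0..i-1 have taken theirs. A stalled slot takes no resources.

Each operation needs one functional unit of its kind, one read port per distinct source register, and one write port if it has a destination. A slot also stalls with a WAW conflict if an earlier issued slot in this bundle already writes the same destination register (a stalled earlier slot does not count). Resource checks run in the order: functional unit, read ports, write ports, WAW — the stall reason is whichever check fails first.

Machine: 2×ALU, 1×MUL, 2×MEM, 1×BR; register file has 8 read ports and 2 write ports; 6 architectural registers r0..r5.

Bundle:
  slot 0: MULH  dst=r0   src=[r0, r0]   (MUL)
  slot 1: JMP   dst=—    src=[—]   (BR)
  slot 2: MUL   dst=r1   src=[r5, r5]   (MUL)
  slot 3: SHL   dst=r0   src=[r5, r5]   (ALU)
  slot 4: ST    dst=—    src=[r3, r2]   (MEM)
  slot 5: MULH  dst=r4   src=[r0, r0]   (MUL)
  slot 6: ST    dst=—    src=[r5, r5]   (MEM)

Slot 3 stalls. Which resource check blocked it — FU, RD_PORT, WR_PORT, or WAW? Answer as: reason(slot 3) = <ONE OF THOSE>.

  0. MUL→r0 ⇒ go  {2A/0Mu/2Ld/1B | 7r 1w}
  1. BR ⇒ go  {2A/0Mu/2Ld/0B | 7r 1w}
  2. MUL→r1 ⇒ no(FU)  {2A/0Mu/2Ld/0B | 7r 1w}
  3. ALU→r0 ⇒ no(WAW)  {2A/0Mu/2Ld/0B | 7r 1w}
  4. MEM ⇒ go  {2A/0Mu/1Ld/0B | 5r 1w}
  5. MUL→r4 ⇒ no(FU)  {2A/0Mu/1Ld/0B | 5r 1w}
  6. MEM ⇒ go  {2A/0Mu/0Ld/0B | 4r 1w}

reason(slot 3) = WAW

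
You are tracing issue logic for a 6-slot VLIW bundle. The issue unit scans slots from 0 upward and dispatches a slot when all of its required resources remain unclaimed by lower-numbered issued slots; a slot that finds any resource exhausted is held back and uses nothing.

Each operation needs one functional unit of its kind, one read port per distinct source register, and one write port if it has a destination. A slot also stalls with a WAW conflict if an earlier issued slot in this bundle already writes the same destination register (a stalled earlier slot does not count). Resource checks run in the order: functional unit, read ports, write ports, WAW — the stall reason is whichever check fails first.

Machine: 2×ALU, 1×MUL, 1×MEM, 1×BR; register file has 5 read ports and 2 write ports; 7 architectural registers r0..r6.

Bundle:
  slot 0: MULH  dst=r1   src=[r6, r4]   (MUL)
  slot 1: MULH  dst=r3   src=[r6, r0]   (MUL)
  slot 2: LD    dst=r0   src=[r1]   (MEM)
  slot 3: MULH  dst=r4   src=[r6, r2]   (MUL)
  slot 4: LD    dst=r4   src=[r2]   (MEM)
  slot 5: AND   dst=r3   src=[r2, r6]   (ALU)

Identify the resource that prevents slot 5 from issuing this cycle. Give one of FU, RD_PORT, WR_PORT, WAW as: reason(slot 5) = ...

#0 MUL src=r6,r4 dispatched  <A:2 Mu:0 Ld:1 B:1 rd:3 wr:1>
#1 MUL src=r6,r0 held:FU  <A:2 Mu:0 Ld:1 B:1 rd:3 wr:1>
#2 MEM src=r1 dispatched  <A:2 Mu:0 Ld:0 B:1 rd:2 wr:0>
#3 MUL src=r6,r2 held:FU  <A:2 Mu:0 Ld:0 B:1 rd:2 wr:0>
#4 MEM src=r2 held:FU  <A:2 Mu:0 Ld:0 B:1 rd:2 wr:0>
#5 ALU src=r2,r6 held:WR_PORT  <A:2 Mu:0 Ld:0 B:1 rd:2 wr:0>

reason(slot 5) = WR_PORT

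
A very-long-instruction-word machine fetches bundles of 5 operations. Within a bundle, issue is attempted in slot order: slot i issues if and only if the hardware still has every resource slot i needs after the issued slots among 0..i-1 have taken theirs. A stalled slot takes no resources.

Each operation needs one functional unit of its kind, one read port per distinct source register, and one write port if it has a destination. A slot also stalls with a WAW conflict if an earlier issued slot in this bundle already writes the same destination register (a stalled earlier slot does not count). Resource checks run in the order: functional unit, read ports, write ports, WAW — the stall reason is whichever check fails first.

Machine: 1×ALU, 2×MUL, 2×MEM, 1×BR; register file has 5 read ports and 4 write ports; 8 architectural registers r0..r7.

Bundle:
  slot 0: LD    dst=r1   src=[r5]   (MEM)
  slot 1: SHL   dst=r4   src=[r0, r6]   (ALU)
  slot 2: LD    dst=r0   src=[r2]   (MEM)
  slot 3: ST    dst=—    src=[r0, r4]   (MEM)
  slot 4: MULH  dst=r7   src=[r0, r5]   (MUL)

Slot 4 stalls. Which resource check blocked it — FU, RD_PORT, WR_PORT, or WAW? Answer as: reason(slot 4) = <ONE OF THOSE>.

reason(slot 4) = RD_PORT

#0 MEM src=r5 dispatched  <A:1 Mu:2 Ld:1 B:1 rd:4 wr:3>
#1 ALU src=r0,r6 dispatched  <A:0 Mu:2 Ld:1 B:1 rd:2 wr:2>
#2 MEM src=r2 dispatched  <A:0 Mu:2 Ld:0 B:1 rd:1 wr:1>
#3 MEM src=r0,r4 held:FU  <A:0 Mu:2 Ld:0 B:1 rd:1 wr:1>
#4 MUL src=r0,r5 held:RD_PORT  <A:0 Mu:2 Ld:0 B:1 rd:1 wr:1>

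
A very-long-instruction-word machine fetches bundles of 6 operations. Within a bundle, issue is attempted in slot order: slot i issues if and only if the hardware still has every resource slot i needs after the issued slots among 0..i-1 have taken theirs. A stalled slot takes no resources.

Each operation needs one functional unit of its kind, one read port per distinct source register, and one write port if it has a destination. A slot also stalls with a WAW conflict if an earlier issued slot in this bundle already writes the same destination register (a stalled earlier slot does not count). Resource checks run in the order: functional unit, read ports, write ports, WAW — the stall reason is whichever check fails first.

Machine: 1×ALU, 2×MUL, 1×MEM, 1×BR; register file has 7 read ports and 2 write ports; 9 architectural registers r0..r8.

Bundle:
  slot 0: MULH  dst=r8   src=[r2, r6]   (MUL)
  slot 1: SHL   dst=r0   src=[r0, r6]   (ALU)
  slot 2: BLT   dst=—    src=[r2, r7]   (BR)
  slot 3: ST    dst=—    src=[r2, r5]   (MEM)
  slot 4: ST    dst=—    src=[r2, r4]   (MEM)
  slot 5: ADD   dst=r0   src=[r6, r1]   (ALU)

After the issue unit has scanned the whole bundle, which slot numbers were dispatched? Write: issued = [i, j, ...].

slot 0 (MUL): ISSUE — free A1,Mu1,Ld1,B1 rp5 wp1
slot 1 (ALU): ISSUE — free A0,Mu1,Ld1,B1 rp3 wp0
slot 2 (BR): ISSUE — free A0,Mu1,Ld1,B0 rp1 wp0
slot 3 (MEM): stall RD_PORT — free A0,Mu1,Ld1,B0 rp1 wp0
slot 4 (MEM): stall RD_PORT — free A0,Mu1,Ld1,B0 rp1 wp0
slot 5 (ALU): stall FU — free A0,Mu1,Ld1,B0 rp1 wp0

issued = [0, 1, 2]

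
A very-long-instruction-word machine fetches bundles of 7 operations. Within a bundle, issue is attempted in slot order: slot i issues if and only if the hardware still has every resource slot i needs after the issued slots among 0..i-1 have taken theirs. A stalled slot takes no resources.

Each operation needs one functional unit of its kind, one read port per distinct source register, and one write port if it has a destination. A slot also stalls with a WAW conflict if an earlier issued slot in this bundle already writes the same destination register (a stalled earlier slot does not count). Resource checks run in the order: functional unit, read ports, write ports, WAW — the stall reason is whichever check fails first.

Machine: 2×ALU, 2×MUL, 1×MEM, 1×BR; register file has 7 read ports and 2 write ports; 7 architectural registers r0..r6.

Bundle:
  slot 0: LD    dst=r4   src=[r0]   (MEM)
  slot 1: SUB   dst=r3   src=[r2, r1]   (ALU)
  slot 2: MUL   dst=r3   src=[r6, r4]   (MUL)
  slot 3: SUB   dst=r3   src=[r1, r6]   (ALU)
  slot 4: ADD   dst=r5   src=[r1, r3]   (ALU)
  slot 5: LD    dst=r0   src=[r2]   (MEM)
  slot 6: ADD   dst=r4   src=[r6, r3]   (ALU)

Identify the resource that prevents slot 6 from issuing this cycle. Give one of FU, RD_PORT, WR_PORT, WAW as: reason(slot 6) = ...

reason(slot 6) = WR_PORT

#0 MEM src=r0 dispatched  <A:2 Mu:2 Ld:0 B:1 rd:6 wr:1>
#1 ALU src=r2,r1 dispatched  <A:1 Mu:2 Ld:0 B:1 rd:4 wr:0>
#2 MUL src=r6,r4 held:WR_PORT  <A:1 Mu:2 Ld:0 B:1 rd:4 wr:0>
#3 ALU src=r1,r6 held:WR_PORT  <A:1 Mu:2 Ld:0 B:1 rd:4 wr:0>
#4 ALU src=r1,r3 held:WR_PORT  <A:1 Mu:2 Ld:0 B:1 rd:4 wr:0>
#5 MEM src=r2 held:FU  <A:1 Mu:2 Ld:0 B:1 rd:4 wr:0>
#6 ALU src=r6,r3 held:WR_PORT  <A:1 Mu:2 Ld:0 B:1 rd:4 wr:0>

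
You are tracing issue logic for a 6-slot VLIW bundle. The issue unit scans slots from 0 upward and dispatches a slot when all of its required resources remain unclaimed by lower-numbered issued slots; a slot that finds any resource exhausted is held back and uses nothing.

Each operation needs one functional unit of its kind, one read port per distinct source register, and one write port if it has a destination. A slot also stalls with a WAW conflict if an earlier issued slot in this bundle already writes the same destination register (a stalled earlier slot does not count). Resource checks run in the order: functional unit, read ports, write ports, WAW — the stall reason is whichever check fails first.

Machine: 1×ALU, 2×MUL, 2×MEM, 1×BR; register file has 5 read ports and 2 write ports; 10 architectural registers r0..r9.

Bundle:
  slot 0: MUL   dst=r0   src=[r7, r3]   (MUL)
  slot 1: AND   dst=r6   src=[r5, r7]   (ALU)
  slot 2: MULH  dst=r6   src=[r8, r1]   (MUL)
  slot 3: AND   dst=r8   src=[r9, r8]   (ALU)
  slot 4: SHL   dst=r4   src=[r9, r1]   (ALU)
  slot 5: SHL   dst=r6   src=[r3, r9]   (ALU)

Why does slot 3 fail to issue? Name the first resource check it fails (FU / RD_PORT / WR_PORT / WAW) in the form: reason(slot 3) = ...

(0) want 1×MUL +2rd +1wr — yes → AL1|MU1|ME2|BR1|rd3|wr1
(1) want 1×ALU +2rd +1wr — yes → AL0|MU1|ME2|BR1|rd1|wr0
(2) want 1×MUL +2rd +1wr — RD_PORT → AL0|MU1|ME2|BR1|rd1|wr0
(3) want 1×ALU +2rd +1wr — FU → AL0|MU1|ME2|BR1|rd1|wr0
(4) want 1×ALU +2rd +1wr — FU → AL0|MU1|ME2|BR1|rd1|wr0
(5) want 1×ALU +2rd +1wr — FU → AL0|MU1|ME2|BR1|rd1|wr0

reason(slot 3) = FU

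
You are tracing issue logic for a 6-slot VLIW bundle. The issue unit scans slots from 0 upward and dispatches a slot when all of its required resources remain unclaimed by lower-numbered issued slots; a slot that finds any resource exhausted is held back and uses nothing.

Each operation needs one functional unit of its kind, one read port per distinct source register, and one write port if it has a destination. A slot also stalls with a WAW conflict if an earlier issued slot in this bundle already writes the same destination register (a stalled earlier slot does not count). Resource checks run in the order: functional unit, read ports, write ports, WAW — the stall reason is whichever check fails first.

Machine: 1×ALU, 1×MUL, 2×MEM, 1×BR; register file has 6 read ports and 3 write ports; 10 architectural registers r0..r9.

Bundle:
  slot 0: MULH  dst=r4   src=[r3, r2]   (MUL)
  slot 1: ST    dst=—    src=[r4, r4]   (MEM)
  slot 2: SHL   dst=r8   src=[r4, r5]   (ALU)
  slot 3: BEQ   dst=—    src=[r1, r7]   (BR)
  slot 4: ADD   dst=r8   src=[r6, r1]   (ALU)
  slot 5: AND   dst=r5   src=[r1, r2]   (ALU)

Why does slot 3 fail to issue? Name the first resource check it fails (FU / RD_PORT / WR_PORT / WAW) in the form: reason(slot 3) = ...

reason(slot 3) = RD_PORT

#0 MUL src=r3,r2 dispatched  <A:1 Mu:0 Ld:2 B:1 rd:4 wr:2>
#1 MEM src=r4,r4 dispatched  <A:1 Mu:0 Ld:1 B:1 rd:3 wr:2>
#2 ALU src=r4,r5 dispatched  <A:0 Mu:0 Ld:1 B:1 rd:1 wr:1>
#3 BR src=r1,r7 held:RD_PORT  <A:0 Mu:0 Ld:1 B:1 rd:1 wr:1>
#4 ALU src=r6,r1 held:FU  <A:0 Mu:0 Ld:1 B:1 rd:1 wr:1>
#5 ALU src=r1,r2 held:FU  <A:0 Mu:0 Ld:1 B:1 rd:1 wr:1>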